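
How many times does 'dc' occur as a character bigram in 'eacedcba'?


Scanning 'eacedcba' for bigram 'dc':
  Position 0: 'ea' -> no
  Position 1: 'ac' -> no
  Position 2: 'ce' -> no
  Position 3: 'ed' -> no
  Position 4: 'dc' -> MATCH
  Position 5: 'cb' -> no
  Position 6: 'ba' -> no
Total matches: 1

1


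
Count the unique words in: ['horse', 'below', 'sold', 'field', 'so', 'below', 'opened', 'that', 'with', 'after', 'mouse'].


Listing all tokens and tracking unique types:
  Token 1: 'horse' -> NEW (unique so far: 1)
  Token 2: 'below' -> NEW (unique so far: 2)
  Token 3: 'sold' -> NEW (unique so far: 3)
  Token 4: 'field' -> NEW (unique so far: 4)
  Token 5: 'so' -> NEW (unique so far: 5)
  Token 6: 'below' -> duplicate (unique so far: 5)
  Token 7: 'opened' -> NEW (unique so far: 6)
  Token 8: 'that' -> NEW (unique so far: 7)
  Token 9: 'with' -> NEW (unique so far: 8)
  Token 10: 'after' -> NEW (unique so far: 9)
  Token 11: 'mouse' -> NEW (unique so far: 10)
Unique types: ('after', 'below', 'field', 'horse', 'mouse', 'opened', 'so', 'sold', 'that', 'with')
Vocabulary size: 10

10


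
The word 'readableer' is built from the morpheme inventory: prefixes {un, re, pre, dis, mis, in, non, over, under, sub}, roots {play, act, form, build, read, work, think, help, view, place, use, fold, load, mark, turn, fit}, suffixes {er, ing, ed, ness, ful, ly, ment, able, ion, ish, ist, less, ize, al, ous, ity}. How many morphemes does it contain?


Segmenting 'readableer' against the inventory:
  'read' -> root (morpheme 1)
  'able' -> suffix (morpheme 2)
  'er' -> suffix (morpheme 3)
Total morphemes: 3

3


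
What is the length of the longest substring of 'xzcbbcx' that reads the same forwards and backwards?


Scanning 'xzcbbcx' for palindromic substrings.
Substring at positions 2-5: 'cbbc'.
Check: reverse('cbbc') = 'cbbc' -> palindrome confirmed.
Neighbouring characters ('z' / 'x') break symmetry, so it cannot extend further.
No longer palindromic substring exists; longest length = 4

4


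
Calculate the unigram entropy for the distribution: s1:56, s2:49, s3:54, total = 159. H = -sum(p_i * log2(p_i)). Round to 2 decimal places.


Computing entropy H = -sum(p_i * log2(p_i)):
  s1: p = 56/159 = 0.3522, -p*log2(p) = 0.5302
  s2: p = 49/159 = 0.3082, -p*log2(p) = 0.5233
  s3: p = 54/159 = 0.3396, -p*log2(p) = 0.5291
H = sum of terms = 1.5826
Rounded to 2 decimals: 1.58

1.58


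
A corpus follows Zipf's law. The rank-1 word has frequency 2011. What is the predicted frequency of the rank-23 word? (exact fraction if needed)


Zipf's law: freq(rank) = f1 / rank
f1 = 2011, rank = 23
freq = 2011 / 23
GCD(2011, 23) = 1
Simplified: 2011/23

2011/23


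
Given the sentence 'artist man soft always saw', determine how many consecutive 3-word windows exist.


Word trigrams from [5] words:
  Trigram 1: (artist man soft)
  Trigram 2: (man soft always)
  Trigram 3: (soft always saw)
Total word trigrams: 5 - 2 = 3

3


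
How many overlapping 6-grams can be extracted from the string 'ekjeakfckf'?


String 'ekjeakfckf' has length L = 10.
Number of overlapping n-grams = L - n + 1
Substituting: 10 - 6 + 1 = 5

5


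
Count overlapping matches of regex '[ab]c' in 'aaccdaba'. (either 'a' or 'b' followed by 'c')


Pattern: [ab]c means either 'a' or 'b' followed by 'c'.
Scanning 'aaccdaba' position-by-position:
  Pos 0: window 'aa' -> no
  Pos 1: window 'ac' -> MATCH
  Pos 2: window 'cc' -> no
  Pos 3: window 'cd' -> no
  Pos 4: window 'da' -> no
  Pos 5: window 'ab' -> no
  Pos 6: window 'ba' -> no
  Pos 7: window 'a' -> no
Total matches: 1

1


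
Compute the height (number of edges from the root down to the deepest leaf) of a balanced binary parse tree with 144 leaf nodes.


In a balanced binary tree with n leaves the deepest leaf is ceil(log2(n)) edges below the root.
log2(144) = 7.1699
ceil(7.1699) = 8
height (edges) = 8

8


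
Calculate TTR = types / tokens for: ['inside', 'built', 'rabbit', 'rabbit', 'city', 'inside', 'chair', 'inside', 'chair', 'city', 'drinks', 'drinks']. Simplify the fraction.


Tokens: 12
Unique types: ('built', 'chair', 'city', 'drinks', 'inside', 'rabbit') = 6
TTR = 6/12
Simplify: divide both by 6 -> 1/2
TTR = 1/2

1/2


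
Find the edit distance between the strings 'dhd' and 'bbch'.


Building DP table for s1='dhd' (len 3) and s2='bbch' (len 4):
       b  b  c  h
    0  1  2  3  4
  d 1  1  2  3  4
  h 2  2  2  3  3
  d 3  3  3  3  4
Edit distance = dp[3][4] = 4

4


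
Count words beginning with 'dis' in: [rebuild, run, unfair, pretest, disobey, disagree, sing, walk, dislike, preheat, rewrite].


Checking each word for prefix 'dis':
  'rebuild' -> no (count: 0)
  'run' -> no (count: 0)
  'unfair' -> no (count: 0)
  'pretest' -> no (count: 0)
  'disobey' -> YES, starts with 'dis' (count: 1)
  'disagree' -> YES, starts with 'dis' (count: 2)
  'sing' -> no (count: 2)
  'walk' -> no (count: 2)
  'dislike' -> YES, starts with 'dis' (count: 3)
  'preheat' -> no (count: 3)
  'rewrite' -> no (count: 3)
Total with prefix 'dis': 3

3


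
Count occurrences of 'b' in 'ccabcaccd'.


Scanning 'ccabcaccd' for 'b':
  Position 3: 'b' -> MATCH (count: 1)
Total occurrences of 'b': 1

1


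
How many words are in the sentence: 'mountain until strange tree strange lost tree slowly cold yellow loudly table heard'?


Counting words by splitting on spaces:
  Word 1: 'mountain'
  Word 2: 'until'
  Word 3: 'strange'
  Word 4: 'tree'
  Word 5: 'strange'
  Word 6: 'lost'
  Word 7: 'tree'
  Word 8: 'slowly'
  Word 9: 'cold'
  Word 10: 'yellow'
  Word 11: 'loudly'
  Word 12: 'table'
  Word 13: 'heard'
Total words: 13

13


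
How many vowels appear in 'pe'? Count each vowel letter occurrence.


Scanning each character of 'pe':
  Position 1: 'p' -> consonant (running count: 0)
  Position 2: 'e' -> vowel (running count: 1)
Total vowels: 1

1


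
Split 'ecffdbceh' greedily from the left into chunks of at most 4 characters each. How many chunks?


'ecffdbceh' has 9 characters.
Chunking with max size 4:
  Chunk 1: 'ecff' (positions 0-3)
  Chunk 2: 'dbce' (positions 4-7)
  Chunk 3: 'h' (positions 8-8)
Total chunks: ceil(9 / 4) = 3

3


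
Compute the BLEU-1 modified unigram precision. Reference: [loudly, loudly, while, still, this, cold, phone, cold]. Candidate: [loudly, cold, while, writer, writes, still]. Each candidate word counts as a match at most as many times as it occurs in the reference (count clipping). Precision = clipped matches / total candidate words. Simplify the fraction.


Reference word counts: {'cold': 2, 'loudly': 2, 'phone': 1, 'still': 1, 'this': 1, 'while': 1}
Checking each candidate word (with clipping):
  'loudly' -> in reference (ref count 2, used 1/2) -> match (matches: 1)
  'cold' -> in reference (ref count 2, used 1/2) -> match (matches: 2)
  'while' -> in reference (ref count 1, used 1/1) -> match (matches: 3)
  'writer' -> not in reference -> no match (matches: 3)
  'writes' -> not in reference -> no match (matches: 3)
  'still' -> in reference (ref count 1, used 1/1) -> match (matches: 4)
Clipped matches: 4, Candidate length: 6
Precision = 4/6 = 2/3

2/3


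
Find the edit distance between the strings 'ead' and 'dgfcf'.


Building DP table for s1='ead' (len 3) and s2='dgfcf' (len 5):
       d  g  f  c  f
    0  1  2  3  4  5
  e 1  1  2  3  4  5
  a 2  2  2  3  4  5
  d 3  2  3  3  4  5
Edit distance = dp[3][5] = 5

5


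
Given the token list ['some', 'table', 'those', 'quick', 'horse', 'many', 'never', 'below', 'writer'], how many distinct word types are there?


Listing all tokens and tracking unique types:
  Token 1: 'some' -> NEW (unique so far: 1)
  Token 2: 'table' -> NEW (unique so far: 2)
  Token 3: 'those' -> NEW (unique so far: 3)
  Token 4: 'quick' -> NEW (unique so far: 4)
  Token 5: 'horse' -> NEW (unique so far: 5)
  Token 6: 'many' -> NEW (unique so far: 6)
  Token 7: 'never' -> NEW (unique so far: 7)
  Token 8: 'below' -> NEW (unique so far: 8)
  Token 9: 'writer' -> NEW (unique so far: 9)
Unique types: ('below', 'horse', 'many', 'never', 'quick', 'some', 'table', 'those', 'writer')
Vocabulary size: 9

9


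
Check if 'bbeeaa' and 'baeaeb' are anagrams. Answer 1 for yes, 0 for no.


Sort characters of 'bbeeaa': 'aabbee'
Sort characters of 'baeaeb': 'aabbee'
Sorted forms match -> they ARE anagrams
Result: 1

1


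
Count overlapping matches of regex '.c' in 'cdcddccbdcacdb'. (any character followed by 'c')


Pattern: .c means any character followed by 'c'.
Scanning 'cdcddccbdcacdb' position-by-position:
  Pos 0: window 'cd' -> no
  Pos 1: window 'dc' -> MATCH
  Pos 2: window 'cd' -> no
  Pos 3: window 'dd' -> no
  Pos 4: window 'dc' -> MATCH
  Pos 5: window 'cc' -> MATCH
  Pos 6: window 'cb' -> no
  Pos 7: window 'bd' -> no
  Pos 8: window 'dc' -> MATCH
  Pos 9: window 'ca' -> no
  Pos 10: window 'ac' -> MATCH
  Pos 11: window 'cd' -> no
  Pos 12: window 'db' -> no
  Pos 13: window 'b' -> no
Total matches: 5

5


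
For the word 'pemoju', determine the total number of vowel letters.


Scanning each character of 'pemoju':
  Position 1: 'p' -> consonant (running count: 0)
  Position 2: 'e' -> vowel (running count: 1)
  Position 3: 'm' -> consonant (running count: 1)
  Position 4: 'o' -> vowel (running count: 2)
  Position 5: 'j' -> consonant (running count: 2)
  Position 6: 'u' -> vowel (running count: 3)
Total vowels: 3

3


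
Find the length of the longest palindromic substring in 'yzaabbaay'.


Scanning 'yzaabbaay' for palindromic substrings.
Substring at positions 2-7: 'aabbaa'.
Check: reverse('aabbaa') = 'aabbaa' -> palindrome confirmed.
Neighbouring characters ('z' / 'y') break symmetry, so it cannot extend further.
No longer palindromic substring exists; longest length = 6

6


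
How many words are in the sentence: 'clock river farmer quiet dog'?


Counting words by splitting on spaces:
  Word 1: 'clock'
  Word 2: 'river'
  Word 3: 'farmer'
  Word 4: 'quiet'
  Word 5: 'dog'
Total words: 5

5


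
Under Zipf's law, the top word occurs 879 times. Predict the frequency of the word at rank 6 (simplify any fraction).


Zipf's law: freq(rank) = f1 / rank
f1 = 879, rank = 6
freq = 879 / 6
GCD(879, 6) = 3
Simplified: 293/2

293/2


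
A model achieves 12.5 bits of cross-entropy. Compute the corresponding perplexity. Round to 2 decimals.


Perplexity formula: PP = 2^H
H = 12.5
PP = 2^12.5
Decompose: 2^12.5 = 2^12 * 2^0.5 = 2^12 * sqrt(2)
2^12 = 4096, sqrt(2) ~ 1.4142136
PP ~ 4096 * 1.4142136 = 5792.6189056
Rounded to 2 decimals: 5792.62

5792.62


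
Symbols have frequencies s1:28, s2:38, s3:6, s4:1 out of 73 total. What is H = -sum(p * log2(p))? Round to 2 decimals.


Computing entropy H = -sum(p_i * log2(p_i)):
  s1: p = 28/73 = 0.3836, -p*log2(p) = 0.5303
  s2: p = 38/73 = 0.5205, -p*log2(p) = 0.4903
  s3: p = 6/73 = 0.0822, -p*log2(p) = 0.2963
  s4: p = 1/73 = 0.0137, -p*log2(p) = 0.0848
H = sum of terms = 1.4017
Rounded to 2 decimals: 1.40

1.40


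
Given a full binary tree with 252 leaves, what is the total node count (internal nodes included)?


Leaf nodes (terminals): 252
Internal nodes = n - 1 = 252 - 1 = 251
Total = leaves + internal = 252 + 251 = 503

503


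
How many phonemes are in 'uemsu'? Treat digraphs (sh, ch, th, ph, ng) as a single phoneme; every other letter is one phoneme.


Parsing 'uemsu' greedily, digraphs first:
  'u' -> vowel phoneme (phonemes so far: 1)
  'e' -> vowel phoneme (phonemes so far: 2)
  'm' -> consonant phoneme (phonemes so far: 3)
  's' -> consonant phoneme (phonemes so far: 4)
  'u' -> vowel phoneme (phonemes so far: 5)
Total phonemes: 5

5


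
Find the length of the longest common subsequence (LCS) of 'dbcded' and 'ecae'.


DP table for LCS of 'dbcded' and 'ecae':
       e  c  a  e
    0  0  0  0  0
  d 0  0  0  0  0
  b 0  0  0  0  0
  c 0  0  1  1  1
  d 0  0  1  1  1
  e 0  1  1  1  2
  d 0  1  1  1  2
LCS: 'ce'
LCS length = 2

2


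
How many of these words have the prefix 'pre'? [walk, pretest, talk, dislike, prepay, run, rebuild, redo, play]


Checking each word for prefix 'pre':
  'walk' -> no (count: 0)
  'pretest' -> YES, starts with 'pre' (count: 1)
  'talk' -> no (count: 1)
  'dislike' -> no (count: 1)
  'prepay' -> YES, starts with 'pre' (count: 2)
  'run' -> no (count: 2)
  'rebuild' -> no (count: 2)
  'redo' -> no (count: 2)
  'play' -> no (count: 2)
Total with prefix 'pre': 2

2


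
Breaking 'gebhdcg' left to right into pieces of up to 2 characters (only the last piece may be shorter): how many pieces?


'gebhdcg' has 7 characters.
Chunking with max size 2:
  Chunk 1: 'ge' (positions 0-1)
  Chunk 2: 'bh' (positions 2-3)
  Chunk 3: 'dc' (positions 4-5)
  Chunk 4: 'g' (positions 6-6)
Total chunks: ceil(7 / 2) = 4

4


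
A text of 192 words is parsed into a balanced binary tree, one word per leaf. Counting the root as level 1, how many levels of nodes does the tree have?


In a balanced binary tree with n leaves the deepest leaf is ceil(log2(n)) edges below the root,
so counting node levels inclusive of root and leaves gives ceil(log2(n)) + 1 levels.
log2(192) = 7.5850
ceil(7.5850) = 8
levels = 8 + 1 = 9

9


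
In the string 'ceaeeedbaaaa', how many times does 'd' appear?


Scanning 'ceaeeedbaaaa' for 'd':
  Position 6: 'd' -> MATCH (count: 1)
Total occurrences of 'd': 1

1


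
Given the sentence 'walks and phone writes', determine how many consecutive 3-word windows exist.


Word trigrams from [4] words:
  Trigram 1: (walks and phone)
  Trigram 2: (and phone writes)
Total word trigrams: 4 - 2 = 2

2


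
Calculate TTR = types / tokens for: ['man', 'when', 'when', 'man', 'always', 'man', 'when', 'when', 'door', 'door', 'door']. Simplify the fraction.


Tokens: 11
Unique types: ('always', 'door', 'man', 'when') = 4
TTR = 4/11
Already in lowest terms.

4/11


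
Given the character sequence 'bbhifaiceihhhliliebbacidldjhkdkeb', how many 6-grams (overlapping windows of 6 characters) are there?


String 'bbhifaiceihhhliliebbacidldjhkdkeb' has length L = 33.
Number of overlapping n-grams = L - n + 1
Substituting: 33 - 6 + 1 = 28

28


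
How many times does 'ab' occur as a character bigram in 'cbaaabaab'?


Scanning 'cbaaabaab' for bigram 'ab':
  Position 0: 'cb' -> no
  Position 1: 'ba' -> no
  Position 2: 'aa' -> no
  Position 3: 'aa' -> no
  Position 4: 'ab' -> MATCH
  Position 5: 'ba' -> no
  Position 6: 'aa' -> no
  Position 7: 'ab' -> MATCH
Total matches: 2

2


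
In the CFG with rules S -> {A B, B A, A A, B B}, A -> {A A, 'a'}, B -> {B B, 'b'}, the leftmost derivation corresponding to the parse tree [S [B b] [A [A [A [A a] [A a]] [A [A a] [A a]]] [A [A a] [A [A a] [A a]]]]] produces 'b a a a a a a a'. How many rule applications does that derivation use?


Every bracketed nonterminal node [X ...] in the tree is produced by exactly one rule application.
Reading the tree off as a leftmost derivation:
  Step 1: S  =>  B A   (applied S -> B A)
  Step 2: B A  =>  b A   (applied B -> b)
  Step 3: b A  =>  b A A   (applied A -> A A)
  Step 4: b A A  =>  b A A A   (applied A -> A A)
  Step 5: b A A A  =>  b A A A A   (applied A -> A A)
  Step 6: b A A A A  =>  b a A A A   (applied A -> a)
  Step 7: b a A A A  =>  b a a A A   (applied A -> a)
  Step 8: b a a A A  =>  b a a A A A   (applied A -> A A)
  Step 9: b a a A A A  =>  b a a a A A   (applied A -> a)
  Step 10: b a a a A A  =>  b a a a a A   (applied A -> a)
  Step 11: b a a a a A  =>  b a a a a A A   (applied A -> A A)
  Step 12: b a a a a A A  =>  b a a a a a A   (applied A -> a)
  Step 13: b a a a a a A  =>  b a a a a a A A   (applied A -> A A)
  Step 14: b a a a a a A A  =>  b a a a a a a A   (applied A -> a)
  Step 15: b a a a a a a A  =>  b a a a a a a a   (applied A -> a)
Final yield: b a a a a a a a
Total rewrite steps: 15

15


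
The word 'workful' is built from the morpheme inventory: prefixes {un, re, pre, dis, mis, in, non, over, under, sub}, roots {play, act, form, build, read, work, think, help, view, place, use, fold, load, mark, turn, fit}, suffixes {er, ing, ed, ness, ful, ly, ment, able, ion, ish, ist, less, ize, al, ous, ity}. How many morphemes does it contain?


Segmenting 'workful' against the inventory:
  'work' -> root (morpheme 1)
  'ful' -> suffix (morpheme 2)
Total morphemes: 2

2


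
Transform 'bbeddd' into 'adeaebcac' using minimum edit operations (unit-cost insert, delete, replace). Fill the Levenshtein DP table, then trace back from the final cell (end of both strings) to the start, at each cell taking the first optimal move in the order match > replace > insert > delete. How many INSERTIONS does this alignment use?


Edit distance = 8. Backtracking from cell (6, 9) with preference match > replace > insert > delete,
then listing the resulting alignment 'bbeddd' -> 'adeaebcac' left to right:
  Step 1: insert 'a' [insertion #1]
  Step 2: insert 'd' [insertion #2]
  Step 3: replace b->e
  Step 4: replace b->a
  Step 5: keep 'e'
  Step 6: insert 'b' [insertion #3]
  Step 7: replace d->c
  Step 8: replace d->a
  Step 9: replace d->c
Total insertions: 3

3


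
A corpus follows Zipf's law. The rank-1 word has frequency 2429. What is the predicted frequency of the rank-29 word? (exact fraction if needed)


Zipf's law: freq(rank) = f1 / rank
f1 = 2429, rank = 29
freq = 2429 / 29
GCD(2429, 29) = 1
Simplified: 2429/29

2429/29


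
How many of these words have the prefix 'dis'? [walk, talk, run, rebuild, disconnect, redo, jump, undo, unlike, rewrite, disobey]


Checking each word for prefix 'dis':
  'walk' -> no (count: 0)
  'talk' -> no (count: 0)
  'run' -> no (count: 0)
  'rebuild' -> no (count: 0)
  'disconnect' -> YES, starts with 'dis' (count: 1)
  'redo' -> no (count: 1)
  'jump' -> no (count: 1)
  'undo' -> no (count: 1)
  'unlike' -> no (count: 1)
  'rewrite' -> no (count: 1)
  'disobey' -> YES, starts with 'dis' (count: 2)
Total with prefix 'dis': 2

2


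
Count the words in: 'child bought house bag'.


Counting words by splitting on spaces:
  Word 1: 'child'
  Word 2: 'bought'
  Word 3: 'house'
  Word 4: 'bag'
Total words: 4

4


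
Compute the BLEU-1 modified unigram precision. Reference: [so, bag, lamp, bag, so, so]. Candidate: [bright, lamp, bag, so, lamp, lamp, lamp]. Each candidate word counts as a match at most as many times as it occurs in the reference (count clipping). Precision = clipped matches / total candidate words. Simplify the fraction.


Reference word counts: {'bag': 2, 'lamp': 1, 'so': 3}
Checking each candidate word (with clipping):
  'bright' -> not in reference -> no match (matches: 0)
  'lamp' -> in reference (ref count 1, used 1/1) -> match (matches: 1)
  'bag' -> in reference (ref count 2, used 1/2) -> match (matches: 2)
  'so' -> in reference (ref count 3, used 1/3) -> match (matches: 3)
  'lamp' -> ref count 1 already used up (1/1) -> clipped, no match (matches: 3)
  'lamp' -> ref count 1 already used up (1/1) -> clipped, no match (matches: 3)
  'lamp' -> ref count 1 already used up (1/1) -> clipped, no match (matches: 3)
Clipped matches: 3, Candidate length: 7
Precision = 3/7

3/7


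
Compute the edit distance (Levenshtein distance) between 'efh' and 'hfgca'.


Building DP table for s1='efh' (len 3) and s2='hfgca' (len 5):
       h  f  g  c  a
    0  1  2  3  4  5
  e 1  1  2  3  4  5
  f 2  2  1  2  3  4
  h 3  2  2  2  3  4
Edit distance = dp[3][5] = 4

4


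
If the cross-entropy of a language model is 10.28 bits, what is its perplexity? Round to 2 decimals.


Perplexity formula: PP = 2^H
H = 10.28
PP = 2^10.28
Decompose: 2^10.28 = 2^10 * 2^0.28
2^10 = 1024, 2^0.28 ~ 1.2141949
PP ~ 1024 * 1.2141949 = 1243.3355776
Rounded to 2 decimals: 1243.34

1243.34


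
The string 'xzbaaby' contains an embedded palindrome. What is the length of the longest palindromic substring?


Scanning 'xzbaaby' for palindromic substrings.
Substring at positions 2-5: 'baab'.
Check: reverse('baab') = 'baab' -> palindrome confirmed.
Neighbouring characters ('z' / 'y') break symmetry, so it cannot extend further.
No longer palindromic substring exists; longest length = 4

4


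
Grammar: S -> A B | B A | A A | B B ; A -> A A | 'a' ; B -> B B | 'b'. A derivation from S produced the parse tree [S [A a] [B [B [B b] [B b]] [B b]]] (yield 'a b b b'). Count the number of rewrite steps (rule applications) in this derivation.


Every bracketed nonterminal node [X ...] in the tree is produced by exactly one rule application.
Reading the tree off as a leftmost derivation:
  Step 1: S  =>  A B   (applied S -> A B)
  Step 2: A B  =>  a B   (applied A -> a)
  Step 3: a B  =>  a B B   (applied B -> B B)
  Step 4: a B B  =>  a B B B   (applied B -> B B)
  Step 5: a B B B  =>  a b B B   (applied B -> b)
  Step 6: a b B B  =>  a b b B   (applied B -> b)
  Step 7: a b b B  =>  a b b b   (applied B -> b)
Final yield: a b b b
Total rewrite steps: 7

7


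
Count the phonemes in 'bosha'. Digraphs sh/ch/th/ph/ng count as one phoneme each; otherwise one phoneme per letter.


Parsing 'bosha' greedily, digraphs first:
  'b' -> consonant phoneme (phonemes so far: 1)
  'o' -> vowel phoneme (phonemes so far: 2)
  'sh' -> digraph (1 consonant phoneme) (phonemes so far: 3)
  'a' -> vowel phoneme (phonemes so far: 4)
Total phonemes: 4

4


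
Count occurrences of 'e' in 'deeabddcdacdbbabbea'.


Scanning 'deeabddcdacdbbabbea' for 'e':
  Position 1: 'e' -> MATCH (count: 1)
  Position 2: 'e' -> MATCH (count: 2)
  Position 17: 'e' -> MATCH (count: 3)
Total occurrences of 'e': 3

3


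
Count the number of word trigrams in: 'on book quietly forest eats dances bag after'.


Word trigrams from [8] words:
  Trigram 1: (on book quietly)
  Trigram 2: (book quietly forest)
  Trigram 3: (quietly forest eats)
  Trigram 4: (forest eats dances)
  Trigram 5: (eats dances bag)
  Trigram 6: (dances bag after)
Total word trigrams: 8 - 2 = 6

6


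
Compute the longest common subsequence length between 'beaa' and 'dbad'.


DP table for LCS of 'beaa' and 'dbad':
       d  b  a  d
    0  0  0  0  0
  b 0  0  1  1  1
  e 0  0  1  1  1
  a 0  0  1  2  2
  a 0  0  1  2  2
LCS: 'ba'
LCS length = 2

2


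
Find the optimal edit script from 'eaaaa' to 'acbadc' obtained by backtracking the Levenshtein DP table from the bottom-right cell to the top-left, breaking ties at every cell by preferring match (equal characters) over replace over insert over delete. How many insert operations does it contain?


Edit distance = 5. Backtracking from cell (5, 6) with preference match > replace > insert > delete,
then listing the resulting alignment 'eaaaa' -> 'acbadc' left to right:
  Step 1: insert 'a' [insertion #1]
  Step 2: replace e->c
  Step 3: replace a->b
  Step 4: keep 'a'
  Step 5: replace a->d
  Step 6: replace a->c
Total insertions: 1

1


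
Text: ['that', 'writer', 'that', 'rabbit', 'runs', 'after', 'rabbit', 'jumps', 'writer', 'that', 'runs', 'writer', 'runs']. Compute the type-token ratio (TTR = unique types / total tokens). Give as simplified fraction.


Tokens: 13
Unique types: ('after', 'jumps', 'rabbit', 'runs', 'that', 'writer') = 6
TTR = 6/13
Already in lowest terms.

6/13


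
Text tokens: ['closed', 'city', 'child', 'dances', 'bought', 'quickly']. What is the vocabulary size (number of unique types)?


Listing all tokens and tracking unique types:
  Token 1: 'closed' -> NEW (unique so far: 1)
  Token 2: 'city' -> NEW (unique so far: 2)
  Token 3: 'child' -> NEW (unique so far: 3)
  Token 4: 'dances' -> NEW (unique so far: 4)
  Token 5: 'bought' -> NEW (unique so far: 5)
  Token 6: 'quickly' -> NEW (unique so far: 6)
Unique types: ('bought', 'child', 'city', 'closed', 'dances', 'quickly')
Vocabulary size: 6

6


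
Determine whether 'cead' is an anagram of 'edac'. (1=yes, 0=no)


Sort characters of 'cead': 'acde'
Sort characters of 'edac': 'acde'
Sorted forms match -> they ARE anagrams
Result: 1

1


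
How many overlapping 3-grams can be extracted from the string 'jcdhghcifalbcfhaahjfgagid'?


String 'jcdhghcifalbcfhaahjfgagid' has length L = 25.
Number of overlapping n-grams = L - n + 1
Substituting: 25 - 3 + 1 = 23

23


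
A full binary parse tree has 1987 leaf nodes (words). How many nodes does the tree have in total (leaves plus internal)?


Leaf nodes (terminals): 1987
Internal nodes = n - 1 = 1987 - 1 = 1986
Total = leaves + internal = 1987 + 1986 = 3973

3973


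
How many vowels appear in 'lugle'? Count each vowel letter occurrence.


Scanning each character of 'lugle':
  Position 1: 'l' -> consonant (running count: 0)
  Position 2: 'u' -> vowel (running count: 1)
  Position 3: 'g' -> consonant (running count: 1)
  Position 4: 'l' -> consonant (running count: 1)
  Position 5: 'e' -> vowel (running count: 2)
Total vowels: 2

2


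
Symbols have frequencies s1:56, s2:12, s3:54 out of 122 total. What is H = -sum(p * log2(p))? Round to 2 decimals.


Computing entropy H = -sum(p_i * log2(p_i)):
  s1: p = 56/122 = 0.4590, -p*log2(p) = 0.5157
  s2: p = 12/122 = 0.0984, -p*log2(p) = 0.3291
  s3: p = 54/122 = 0.4426, -p*log2(p) = 0.5205
H = sum of terms = 1.3653
Rounded to 2 decimals: 1.37

1.37


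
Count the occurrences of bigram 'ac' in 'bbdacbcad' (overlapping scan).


Scanning 'bbdacbcad' for bigram 'ac':
  Position 0: 'bb' -> no
  Position 1: 'bd' -> no
  Position 2: 'da' -> no
  Position 3: 'ac' -> MATCH
  Position 4: 'cb' -> no
  Position 5: 'bc' -> no
  Position 6: 'ca' -> no
  Position 7: 'ad' -> no
Total matches: 1

1


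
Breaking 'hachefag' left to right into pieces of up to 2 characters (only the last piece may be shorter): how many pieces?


'hachefag' has 8 characters.
Chunking with max size 2:
  Chunk 1: 'ha' (positions 0-1)
  Chunk 2: 'ch' (positions 2-3)
  Chunk 3: 'ef' (positions 4-5)
  Chunk 4: 'ag' (positions 6-7)
Total chunks: ceil(8 / 2) = 4

4


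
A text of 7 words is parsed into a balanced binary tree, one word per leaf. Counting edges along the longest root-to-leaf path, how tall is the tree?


In a balanced binary tree with n leaves the deepest leaf is ceil(log2(n)) edges below the root.
log2(7) = 2.8074
ceil(2.8074) = 3
height (edges) = 3

3


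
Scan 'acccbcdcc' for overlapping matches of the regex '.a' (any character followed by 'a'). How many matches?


Pattern: .a means any character followed by 'a'.
Scanning 'acccbcdcc' position-by-position:
  Pos 0: window 'ac' -> no
  Pos 1: window 'cc' -> no
  Pos 2: window 'cc' -> no
  Pos 3: window 'cb' -> no
  Pos 4: window 'bc' -> no
  Pos 5: window 'cd' -> no
  Pos 6: window 'dc' -> no
  Pos 7: window 'cc' -> no
  Pos 8: window 'c' -> no
Total matches: 0

0


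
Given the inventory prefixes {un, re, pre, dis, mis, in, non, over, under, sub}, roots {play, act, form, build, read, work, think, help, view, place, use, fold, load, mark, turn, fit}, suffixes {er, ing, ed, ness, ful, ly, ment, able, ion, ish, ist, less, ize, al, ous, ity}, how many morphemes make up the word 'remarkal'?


Segmenting 'remarkal' against the inventory:
  're' -> prefix (morpheme 1)
  'mark' -> root (morpheme 2)
  'al' -> suffix (morpheme 3)
Total morphemes: 3

3


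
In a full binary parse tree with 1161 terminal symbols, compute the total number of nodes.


Leaf nodes (terminals): 1161
Internal nodes = n - 1 = 1161 - 1 = 1160
Total = leaves + internal = 1161 + 1160 = 2321

2321


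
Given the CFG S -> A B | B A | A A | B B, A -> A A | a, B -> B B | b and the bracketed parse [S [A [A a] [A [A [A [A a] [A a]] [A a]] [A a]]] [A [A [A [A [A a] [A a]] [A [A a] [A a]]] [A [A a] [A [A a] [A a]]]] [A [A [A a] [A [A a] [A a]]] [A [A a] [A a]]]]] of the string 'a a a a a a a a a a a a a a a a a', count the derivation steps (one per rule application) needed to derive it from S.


Every bracketed nonterminal node [X ...] in the tree is produced by exactly one rule application.
Reading the tree off as a leftmost derivation:
  Step 1: S  =>  A A   (applied S -> A A)
  Step 2: A A  =>  A A A   (applied A -> A A)
  Step 3: A A A  =>  a A A   (applied A -> a)
  Step 4: a A A  =>  a A A A   (applied A -> A A)
  Step 5: a A A A  =>  a A A A A   (applied A -> A A)
  Step 6: a A A A A  =>  a A A A A A   (applied A -> A A)
  Step 7: a A A A A A  =>  a a A A A A   (applied A -> a)
  Step 8: a a A A A A  =>  a a a A A A   (applied A -> a)
  Step 9: a a a A A A  =>  a a a a A A   (applied A -> a)
  Step 10: a a a a A A  =>  a a a a a A   (applied A -> a)
  Step 11: a a a a a A  =>  a a a a a A A   (applied A -> A A)
  Step 12: a a a a a A A  =>  a a a a a A A A   (applied A -> A A)
  Step 13: a a a a a A A A  =>  a a a a a A A A A   (applied A -> A A)
  Step 14: a a a a a A A A A  =>  a a a a a A A A A A   (applied A -> A A)
  Step 15: a a a a a A A A A A  =>  a a a a a a A A A A   (applied A -> a)
  Step 16: a a a a a a A A A A  =>  a a a a a a a A A A   (applied A -> a)
  Step 17: a a a a a a a A A A  =>  a a a a a a a A A A A   (applied A -> A A)
  Step 18: a a a a a a a A A A A  =>  a a a a a a a a A A A   (applied A -> a)
  Step 19: a a a a a a a a A A A  =>  a a a a a a a a a A A   (applied A -> a)
  Step 20: a a a a a a a a a A A  =>  a a a a a a a a a A A A   (applied A -> A A)
  Step 21: a a a a a a a a a A A A  =>  a a a a a a a a a a A A   (applied A -> a)
  Step 22: a a a a a a a a a a A A  =>  a a a a a a a a a a A A A   (applied A -> A A)
  Step 23: a a a a a a a a a a A A A  =>  a a a a a a a a a a a A A   (applied A -> a)
  Step 24: a a a a a a a a a a a A A  =>  a a a a a a a a a a a a A   (applied A -> a)
  Step 25: a a a a a a a a a a a a A  =>  a a a a a a a a a a a a A A   (applied A -> A A)
  Step 26: a a a a a a a a a a a a A A  =>  a a a a a a a a a a a a A A A   (applied A -> A A)
  Step 27: a a a a a a a a a a a a A A A  =>  a a a a a a a a a a a a a A A   (applied A -> a)
  Step 28: a a a a a a a a a a a a a A A  =>  a a a a a a a a a a a a a A A A   (applied A -> A A)
  Step 29: a a a a a a a a a a a a a A A A  =>  a a a a a a a a a a a a a a A A   (applied A -> a)
  Step 30: a a a a a a a a a a a a a a A A  =>  a a a a a a a a a a a a a a a A   (applied A -> a)
  Step 31: a a a a a a a a a a a a a a a A  =>  a a a a a a a a a a a a a a a A A   (applied A -> A A)
  Step 32: a a a a a a a a a a a a a a a A A  =>  a a a a a a a a a a a a a a a a A   (applied A -> a)
  Step 33: a a a a a a a a a a a a a a a a A  =>  a a a a a a a a a a a a a a a a a   (applied A -> a)
Final yield: a a a a a a a a a a a a a a a a a
Total rewrite steps: 33

33


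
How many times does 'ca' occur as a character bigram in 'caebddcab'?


Scanning 'caebddcab' for bigram 'ca':
  Position 0: 'ca' -> MATCH
  Position 1: 'ae' -> no
  Position 2: 'eb' -> no
  Position 3: 'bd' -> no
  Position 4: 'dd' -> no
  Position 5: 'dc' -> no
  Position 6: 'ca' -> MATCH
  Position 7: 'ab' -> no
Total matches: 2

2


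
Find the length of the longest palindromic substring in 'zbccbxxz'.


Scanning 'zbccbxxz' for palindromic substrings.
Substring at positions 1-4: 'bccb'.
Check: reverse('bccb') = 'bccb' -> palindrome confirmed.
Neighbouring characters ('z' / 'x') break symmetry, so it cannot extend further.
No longer palindromic substring exists; longest length = 4

4


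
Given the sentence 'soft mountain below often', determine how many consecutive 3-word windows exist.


Word trigrams from [4] words:
  Trigram 1: (soft mountain below)
  Trigram 2: (mountain below often)
Total word trigrams: 4 - 2 = 2

2


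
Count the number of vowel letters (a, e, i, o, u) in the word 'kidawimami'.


Scanning each character of 'kidawimami':
  Position 1: 'k' -> consonant (running count: 0)
  Position 2: 'i' -> vowel (running count: 1)
  Position 3: 'd' -> consonant (running count: 1)
  Position 4: 'a' -> vowel (running count: 2)
  Position 5: 'w' -> consonant (running count: 2)
  Position 6: 'i' -> vowel (running count: 3)
  Position 7: 'm' -> consonant (running count: 3)
  Position 8: 'a' -> vowel (running count: 4)
  Position 9: 'm' -> consonant (running count: 4)
  Position 10: 'i' -> vowel (running count: 5)
Total vowels: 5

5


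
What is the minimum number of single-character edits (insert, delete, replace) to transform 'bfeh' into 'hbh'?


Building DP table for s1='bfeh' (len 4) and s2='hbh' (len 3):
       h  b  h
    0  1  2  3
  b 1  1  1  2
  f 2  2  2  2
  e 3  3  3  3
  h 4  3  4  3
Edit distance = dp[4][3] = 3

3


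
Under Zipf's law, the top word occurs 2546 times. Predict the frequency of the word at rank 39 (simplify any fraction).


Zipf's law: freq(rank) = f1 / rank
f1 = 2546, rank = 39
freq = 2546 / 39
GCD(2546, 39) = 1
Simplified: 2546/39

2546/39


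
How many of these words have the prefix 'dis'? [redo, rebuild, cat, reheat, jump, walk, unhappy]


Checking each word for prefix 'dis':
  'redo' -> no (count: 0)
  'rebuild' -> no (count: 0)
  'cat' -> no (count: 0)
  'reheat' -> no (count: 0)
  'jump' -> no (count: 0)
  'walk' -> no (count: 0)
  'unhappy' -> no (count: 0)
Total with prefix 'dis': 0

0


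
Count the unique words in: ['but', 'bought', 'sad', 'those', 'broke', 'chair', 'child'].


Listing all tokens and tracking unique types:
  Token 1: 'but' -> NEW (unique so far: 1)
  Token 2: 'bought' -> NEW (unique so far: 2)
  Token 3: 'sad' -> NEW (unique so far: 3)
  Token 4: 'those' -> NEW (unique so far: 4)
  Token 5: 'broke' -> NEW (unique so far: 5)
  Token 6: 'chair' -> NEW (unique so far: 6)
  Token 7: 'child' -> NEW (unique so far: 7)
Unique types: ('bought', 'broke', 'but', 'chair', 'child', 'sad', 'those')
Vocabulary size: 7

7


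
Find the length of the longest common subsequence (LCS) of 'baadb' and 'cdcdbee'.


DP table for LCS of 'baadb' and 'cdcdbee':
       c  d  c  d  b  e  e
    0  0  0  0  0  0  0  0
  b 0  0  0  0  0  1  1  1
  a 0  0  0  0  0  1  1  1
  a 0  0  0  0  0  1  1  1
  d 0  0  1  1  1  1  1  1
  b 0  0  1  1  1  2  2  2
LCS: 'db'
LCS length = 2

2


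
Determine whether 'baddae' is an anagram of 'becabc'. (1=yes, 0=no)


Sort characters of 'baddae': 'aabdde'
Sort characters of 'becabc': 'abbcce'
Sorted forms differ -> they are NOT anagrams
Result: 0

0


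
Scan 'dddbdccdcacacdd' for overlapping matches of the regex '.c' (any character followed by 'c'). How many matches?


Pattern: .c means any character followed by 'c'.
Scanning 'dddbdccdcacacdd' position-by-position:
  Pos 0: window 'dd' -> no
  Pos 1: window 'dd' -> no
  Pos 2: window 'db' -> no
  Pos 3: window 'bd' -> no
  Pos 4: window 'dc' -> MATCH
  Pos 5: window 'cc' -> MATCH
  Pos 6: window 'cd' -> no
  Pos 7: window 'dc' -> MATCH
  Pos 8: window 'ca' -> no
  Pos 9: window 'ac' -> MATCH
  Pos 10: window 'ca' -> no
  Pos 11: window 'ac' -> MATCH
  Pos 12: window 'cd' -> no
  Pos 13: window 'dd' -> no
  Pos 14: window 'd' -> no
Total matches: 5

5


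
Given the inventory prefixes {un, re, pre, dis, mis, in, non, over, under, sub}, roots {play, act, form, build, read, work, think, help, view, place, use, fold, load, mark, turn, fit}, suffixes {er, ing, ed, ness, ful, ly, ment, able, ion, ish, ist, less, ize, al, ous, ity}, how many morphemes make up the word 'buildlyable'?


Segmenting 'buildlyable' against the inventory:
  'build' -> root (morpheme 1)
  'ly' -> suffix (morpheme 2)
  'able' -> suffix (morpheme 3)
Total morphemes: 3

3


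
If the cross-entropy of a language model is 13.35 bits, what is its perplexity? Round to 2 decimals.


Perplexity formula: PP = 2^H
H = 13.35
PP = 2^13.35
Decompose: 2^13.35 = 2^13 * 2^0.35
2^13 = 8192, 2^0.35 ~ 1.2745606
PP ~ 8192 * 1.2745606 = 10441.2004352
Rounded to 2 decimals: 10441.20

10441.20


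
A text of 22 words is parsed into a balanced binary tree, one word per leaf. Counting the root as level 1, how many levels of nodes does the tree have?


In a balanced binary tree with n leaves the deepest leaf is ceil(log2(n)) edges below the root,
so counting node levels inclusive of root and leaves gives ceil(log2(n)) + 1 levels.
log2(22) = 4.4594
ceil(4.4594) = 5
levels = 5 + 1 = 6

6


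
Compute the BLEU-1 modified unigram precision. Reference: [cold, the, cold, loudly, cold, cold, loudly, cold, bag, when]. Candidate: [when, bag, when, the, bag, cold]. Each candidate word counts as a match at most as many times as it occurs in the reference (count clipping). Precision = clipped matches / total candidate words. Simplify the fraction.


Reference word counts: {'bag': 1, 'cold': 5, 'loudly': 2, 'the': 1, 'when': 1}
Checking each candidate word (with clipping):
  'when' -> in reference (ref count 1, used 1/1) -> match (matches: 1)
  'bag' -> in reference (ref count 1, used 1/1) -> match (matches: 2)
  'when' -> ref count 1 already used up (1/1) -> clipped, no match (matches: 2)
  'the' -> in reference (ref count 1, used 1/1) -> match (matches: 3)
  'bag' -> ref count 1 already used up (1/1) -> clipped, no match (matches: 3)
  'cold' -> in reference (ref count 5, used 1/5) -> match (matches: 4)
Clipped matches: 4, Candidate length: 6
Precision = 4/6 = 2/3

2/3


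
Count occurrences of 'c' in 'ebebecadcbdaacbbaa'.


Scanning 'ebebecadcbdaacbbaa' for 'c':
  Position 5: 'c' -> MATCH (count: 1)
  Position 8: 'c' -> MATCH (count: 2)
  Position 13: 'c' -> MATCH (count: 3)
Total occurrences of 'c': 3

3


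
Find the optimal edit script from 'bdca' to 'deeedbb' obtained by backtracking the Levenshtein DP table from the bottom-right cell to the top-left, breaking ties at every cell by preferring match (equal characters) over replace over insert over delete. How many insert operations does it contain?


Edit distance = 6. Backtracking from cell (4, 7) with preference match > replace > insert > delete,
then listing the resulting alignment 'bdca' -> 'deeedbb' left to right:
  Step 1: insert 'd' [insertion #1]
  Step 2: insert 'e' [insertion #2]
  Step 3: insert 'e' [insertion #3]
  Step 4: replace b->e
  Step 5: keep 'd'
  Step 6: replace c->b
  Step 7: replace a->b
Total insertions: 3

3


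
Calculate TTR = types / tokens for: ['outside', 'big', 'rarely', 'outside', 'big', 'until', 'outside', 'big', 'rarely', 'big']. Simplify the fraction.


Tokens: 10
Unique types: ('big', 'outside', 'rarely', 'until') = 4
TTR = 4/10
Simplify: divide both by 2 -> 2/5
TTR = 2/5

2/5


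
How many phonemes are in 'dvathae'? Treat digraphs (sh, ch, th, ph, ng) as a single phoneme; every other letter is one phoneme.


Parsing 'dvathae' greedily, digraphs first:
  'd' -> consonant phoneme (phonemes so far: 1)
  'v' -> consonant phoneme (phonemes so far: 2)
  'a' -> vowel phoneme (phonemes so far: 3)
  'th' -> digraph (1 consonant phoneme) (phonemes so far: 4)
  'a' -> vowel phoneme (phonemes so far: 5)
  'e' -> vowel phoneme (phonemes so far: 6)
Total phonemes: 6

6


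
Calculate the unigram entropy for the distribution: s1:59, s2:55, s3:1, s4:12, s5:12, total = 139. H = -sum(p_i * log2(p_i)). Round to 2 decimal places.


Computing entropy H = -sum(p_i * log2(p_i)):
  s1: p = 59/139 = 0.4245, -p*log2(p) = 0.5248
  s2: p = 55/139 = 0.3957, -p*log2(p) = 0.5293
  s3: p = 1/139 = 0.0072, -p*log2(p) = 0.0512
  s4: p = 12/139 = 0.0863, -p*log2(p) = 0.3051
  s5: p = 12/139 = 0.0863, -p*log2(p) = 0.3051
H = sum of terms = 1.7155
Rounded to 2 decimals: 1.72

1.72


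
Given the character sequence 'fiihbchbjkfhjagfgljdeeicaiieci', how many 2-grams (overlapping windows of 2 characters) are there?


String 'fiihbchbjkfhjagfgljdeeicaiieci' has length L = 30.
Number of overlapping n-grams = L - n + 1
Substituting: 30 - 2 + 1 = 29

29


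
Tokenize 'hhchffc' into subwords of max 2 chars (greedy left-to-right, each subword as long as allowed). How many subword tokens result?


'hhchffc' has 7 characters.
Chunking with max size 2:
  Chunk 1: 'hh' (positions 0-1)
  Chunk 2: 'ch' (positions 2-3)
  Chunk 3: 'ff' (positions 4-5)
  Chunk 4: 'c' (positions 6-6)
Total chunks: ceil(7 / 2) = 4

4


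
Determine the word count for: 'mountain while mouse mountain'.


Counting words by splitting on spaces:
  Word 1: 'mountain'
  Word 2: 'while'
  Word 3: 'mouse'
  Word 4: 'mountain'
Total words: 4

4


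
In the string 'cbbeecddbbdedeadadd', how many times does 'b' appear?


Scanning 'cbbeecddbbdedeadadd' for 'b':
  Position 1: 'b' -> MATCH (count: 1)
  Position 2: 'b' -> MATCH (count: 2)
  Position 8: 'b' -> MATCH (count: 3)
  Position 9: 'b' -> MATCH (count: 4)
Total occurrences of 'b': 4

4
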